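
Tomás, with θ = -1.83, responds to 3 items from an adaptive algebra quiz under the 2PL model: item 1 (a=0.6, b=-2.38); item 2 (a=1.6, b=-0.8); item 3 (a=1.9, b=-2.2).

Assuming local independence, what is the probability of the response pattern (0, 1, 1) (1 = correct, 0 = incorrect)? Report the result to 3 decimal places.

0.045

P(θ) = 1 / (1 + exp(−a(θ − b)))
P_1 = 1/(1+e^{-0.3300}) = 0.5818
P_2 = 1/(1+e^{1.6480}) = 0.1614
P_3 = 1/(1+e^{-0.7030}) = 0.6689
L = (1−P_1) × P_2 × P_3 = 0.4182 × 0.1614 × 0.6689 = 0.04514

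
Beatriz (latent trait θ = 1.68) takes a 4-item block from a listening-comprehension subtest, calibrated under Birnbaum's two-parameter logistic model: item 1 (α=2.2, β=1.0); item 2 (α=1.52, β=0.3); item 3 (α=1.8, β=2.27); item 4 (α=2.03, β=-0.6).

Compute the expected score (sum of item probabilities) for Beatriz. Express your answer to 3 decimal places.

P(θ) = 1 / (1 + exp(−α(θ − β)))
P_1 = 1/(1+e^{-1.4960}) = 0.8170
P_2 = 1/(1+e^{-2.0976}) = 0.8907
P_3 = 1/(1+e^{1.0620}) = 0.2569
P_4 = 1/(1+e^{-4.6284}) = 0.9903
E[score] = 0.8170 + 0.8907 + 0.2569 + 0.9903 = 2.9549

2.955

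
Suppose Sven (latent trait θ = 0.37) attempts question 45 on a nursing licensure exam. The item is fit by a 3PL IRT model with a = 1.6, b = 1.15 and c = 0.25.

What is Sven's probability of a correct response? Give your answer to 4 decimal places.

0.4173

P(θ) = c + (1 − c) · 1 / (1 + exp(−a(θ − b)))
Exponent: 1.6 × (0.37 − 1.15) = -1.2480
1/(1 + e^{1.2480}) = 0.2230
P = 0.25 + 0.75 × 0.2230 = 0.4173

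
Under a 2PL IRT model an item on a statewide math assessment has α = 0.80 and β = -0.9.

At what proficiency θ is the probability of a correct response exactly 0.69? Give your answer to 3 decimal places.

P(θ) = 1 / (1 + exp(−α(θ − β)))
logit = ln(0.6900/0.3100) = 0.8001
θ = β + logit/(α) = -0.9 + 0.8001/0.8000 = 0.1001

0.100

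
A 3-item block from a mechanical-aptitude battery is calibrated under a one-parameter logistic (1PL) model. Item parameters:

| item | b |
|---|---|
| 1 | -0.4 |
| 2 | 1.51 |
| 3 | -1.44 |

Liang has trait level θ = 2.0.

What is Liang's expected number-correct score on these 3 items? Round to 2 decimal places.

P(θ) = 1 / (1 + exp(−(θ − b)))
P_1 = 1/(1+e^{-2.4000}) = 0.9168
P_2 = 1/(1+e^{-0.4900}) = 0.6201
P_3 = 1/(1+e^{-3.4400}) = 0.9689
E[score] = 0.9168 + 0.6201 + 0.9689 = 2.5059

2.51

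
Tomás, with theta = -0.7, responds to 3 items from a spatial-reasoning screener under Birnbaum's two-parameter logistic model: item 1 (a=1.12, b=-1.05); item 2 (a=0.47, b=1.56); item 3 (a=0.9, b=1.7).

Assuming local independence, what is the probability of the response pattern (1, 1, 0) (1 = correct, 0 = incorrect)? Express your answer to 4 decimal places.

P(theta) = 1 / (1 + exp(−a(theta − b)))
P_1 = 1/(1+e^{-0.3920}) = 0.5968
P_2 = 1/(1+e^{1.0622}) = 0.2569
P_3 = 1/(1+e^{2.1600}) = 0.1034
L = P_1 × P_2 × (1−P_3) = 0.5968 × 0.2569 × 0.8966 = 0.13745

0.1375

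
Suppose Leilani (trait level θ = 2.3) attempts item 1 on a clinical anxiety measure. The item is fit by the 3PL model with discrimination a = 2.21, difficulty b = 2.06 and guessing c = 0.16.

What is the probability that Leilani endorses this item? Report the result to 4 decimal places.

0.6888

P(θ) = c + (1 − c) · 1 / (1 + exp(−a(θ − b)))
Exponent: 2.21 × (2.3 − 2.06) = 0.5304
1/(1 + e^{-0.5304}) = 0.6296
P = 0.16 + 0.84 × 0.6296 = 0.6888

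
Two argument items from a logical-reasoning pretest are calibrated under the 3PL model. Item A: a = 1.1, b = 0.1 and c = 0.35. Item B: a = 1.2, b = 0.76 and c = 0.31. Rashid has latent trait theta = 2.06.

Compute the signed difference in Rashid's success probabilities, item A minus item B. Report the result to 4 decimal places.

P(theta) = c + (1 − c) · 1 / (1 + exp(−a(theta − b)))
P_A = 0.9325
P_B = 0.8802
P_A − P_B = 0.0524

0.0524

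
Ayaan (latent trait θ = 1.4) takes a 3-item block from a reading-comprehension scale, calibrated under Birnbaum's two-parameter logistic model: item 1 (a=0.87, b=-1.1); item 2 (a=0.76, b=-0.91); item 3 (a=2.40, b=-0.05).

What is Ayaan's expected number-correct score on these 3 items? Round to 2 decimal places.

P(θ) = 1 / (1 + exp(−a(θ − b)))
P_1 = 1/(1+e^{-2.1750}) = 0.8980
P_2 = 1/(1+e^{-1.7556}) = 0.8527
P_3 = 1/(1+e^{-3.4800}) = 0.9701
E[score] = 0.8980 + 0.8527 + 0.9701 = 2.7208

2.72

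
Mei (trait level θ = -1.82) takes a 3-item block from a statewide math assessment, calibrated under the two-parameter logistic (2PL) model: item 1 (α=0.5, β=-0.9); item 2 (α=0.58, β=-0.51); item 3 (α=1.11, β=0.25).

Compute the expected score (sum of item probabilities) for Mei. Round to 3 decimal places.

0.797

P(θ) = 1 / (1 + exp(−α(θ − β)))
P_1 = 1/(1+e^{0.4600}) = 0.3870
P_2 = 1/(1+e^{0.7598}) = 0.3187
P_3 = 1/(1+e^{2.2977}) = 0.0913
E[score] = 0.3870 + 0.3187 + 0.0913 = 0.7970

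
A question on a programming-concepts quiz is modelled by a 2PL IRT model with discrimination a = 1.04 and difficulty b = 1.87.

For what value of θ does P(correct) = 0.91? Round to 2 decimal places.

P(θ) = 1 / (1 + exp(−a(θ − b)))
logit = ln(0.9100/0.0900) = 2.3136
θ = b + logit/(a) = 1.87 + 2.3136/1.0400 = 4.0946

4.09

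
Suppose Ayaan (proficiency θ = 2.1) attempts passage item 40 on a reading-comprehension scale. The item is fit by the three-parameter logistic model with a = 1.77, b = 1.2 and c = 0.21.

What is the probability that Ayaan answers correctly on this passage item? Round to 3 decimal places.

P(θ) = c + (1 − c) · 1 / (1 + exp(−a(θ − b)))
Exponent: 1.77 × (2.1 − 1.2) = 1.5930
1/(1 + e^{-1.5930}) = 0.8310
P = 0.21 + 0.79 × 0.8310 = 0.8665

0.867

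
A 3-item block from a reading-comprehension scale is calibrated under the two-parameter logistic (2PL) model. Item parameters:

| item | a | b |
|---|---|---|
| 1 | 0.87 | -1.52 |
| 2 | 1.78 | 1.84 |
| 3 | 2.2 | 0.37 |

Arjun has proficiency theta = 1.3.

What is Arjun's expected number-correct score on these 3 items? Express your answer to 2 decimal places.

P(theta) = 1 / (1 + exp(−a(theta − b)))
P_1 = 1/(1+e^{-2.4534}) = 0.9208
P_2 = 1/(1+e^{0.9612}) = 0.2766
P_3 = 1/(1+e^{-2.0460}) = 0.8855
E[score] = 0.9208 + 0.2766 + 0.8855 = 2.0830

2.08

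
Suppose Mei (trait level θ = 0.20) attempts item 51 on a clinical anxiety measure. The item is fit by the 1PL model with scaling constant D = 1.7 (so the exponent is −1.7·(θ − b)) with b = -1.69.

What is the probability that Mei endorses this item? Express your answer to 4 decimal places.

P(θ) = 1 / (1 + exp(−D·(θ − b)))
Exponent: 1.7 × (0.20 − (-1.69)) = 3.2130
1/(1 + e^{-3.2130}) = 0.9613
P = 0.9613

0.9613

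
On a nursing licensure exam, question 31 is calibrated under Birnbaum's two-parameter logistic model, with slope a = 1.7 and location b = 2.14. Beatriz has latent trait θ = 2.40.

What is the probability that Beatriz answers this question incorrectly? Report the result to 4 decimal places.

0.3913

P(θ) = 1 / (1 + exp(−a(θ − b)))
Exponent: 1.7 × (2.40 − 2.14) = 0.4420
1/(1 + e^{-0.4420}) = 0.6087
P(incorrect) = 1 − 0.6087 = 0.3913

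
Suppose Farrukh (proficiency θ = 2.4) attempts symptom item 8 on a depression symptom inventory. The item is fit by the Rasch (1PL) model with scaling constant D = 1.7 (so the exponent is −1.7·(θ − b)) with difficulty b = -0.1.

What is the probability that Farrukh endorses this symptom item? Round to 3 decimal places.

0.986

P(θ) = 1 / (1 + exp(−D·(θ − b)))
Exponent: 1.7 × (2.4 − (-0.1)) = 4.2500
1/(1 + e^{-4.2500}) = 0.9859
P = 0.9859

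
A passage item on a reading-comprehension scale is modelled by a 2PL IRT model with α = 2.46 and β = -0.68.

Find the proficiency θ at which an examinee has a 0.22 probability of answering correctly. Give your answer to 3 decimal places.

P(θ) = 1 / (1 + exp(−α(θ − β)))
logit = ln(0.2200/0.7800) = -1.2657
θ = β + logit/(α) = -0.68 + (-1.2657)/2.4600 = -1.1945

-1.194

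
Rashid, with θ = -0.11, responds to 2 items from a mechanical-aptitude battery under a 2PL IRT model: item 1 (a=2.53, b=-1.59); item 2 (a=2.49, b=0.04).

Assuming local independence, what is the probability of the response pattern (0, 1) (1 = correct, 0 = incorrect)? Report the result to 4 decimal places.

P(θ) = 1 / (1 + exp(−a(θ − b)))
P_1 = 1/(1+e^{-3.7444}) = 0.9769
P_2 = 1/(1+e^{0.3735}) = 0.4077
L = (1−P_1) × P_2 = 0.0231 × 0.4077 = 0.00942

0.0094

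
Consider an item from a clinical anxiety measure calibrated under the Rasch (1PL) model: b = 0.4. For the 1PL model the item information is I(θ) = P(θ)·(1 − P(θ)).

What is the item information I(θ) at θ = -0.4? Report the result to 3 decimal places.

P = 1/(1+e^{0.8000}) = 0.3100
P(1−P) = 0.3100 × 0.6900 = 0.2139
I = P(1−P) = 0.21391

0.214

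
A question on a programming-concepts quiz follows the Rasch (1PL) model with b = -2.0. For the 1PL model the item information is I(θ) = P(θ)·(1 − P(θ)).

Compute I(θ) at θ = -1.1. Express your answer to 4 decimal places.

P = 1/(1+e^{-0.9000}) = 0.7109
P(1−P) = 0.7109 × 0.2891 = 0.2055
I = P(1−P) = 0.20550

0.2055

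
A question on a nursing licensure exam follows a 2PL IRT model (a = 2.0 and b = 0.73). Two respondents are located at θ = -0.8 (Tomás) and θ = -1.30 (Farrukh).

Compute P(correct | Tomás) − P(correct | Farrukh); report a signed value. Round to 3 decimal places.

0.028

P(θ) = 1 / (1 + exp(−a(θ − b)))
P(Tomás) = 0.0448  [exponent -3.0600]
P(Farrukh) = 0.0170  [exponent -4.0600]
Difference = 0.0448 − 0.0170 = 0.0278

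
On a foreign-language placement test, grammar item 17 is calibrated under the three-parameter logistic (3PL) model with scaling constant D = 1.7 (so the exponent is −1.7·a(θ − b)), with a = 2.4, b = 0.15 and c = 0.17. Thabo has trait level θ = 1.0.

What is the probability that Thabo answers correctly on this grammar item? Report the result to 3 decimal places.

0.975

P(θ) = c + (1 − c) · 1 / (1 + exp(−D·a(θ − b)))
Exponent: 1.7 × 2.4 × (1.0 − 0.15) = 3.4680
1/(1 + e^{-3.4680}) = 0.9698
P = 0.17 + 0.83 × 0.9698 = 0.9749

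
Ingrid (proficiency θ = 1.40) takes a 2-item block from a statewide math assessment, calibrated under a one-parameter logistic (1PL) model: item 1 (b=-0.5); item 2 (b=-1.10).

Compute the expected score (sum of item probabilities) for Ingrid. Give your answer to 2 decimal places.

1.79

P(θ) = 1 / (1 + exp(−(θ − b)))
P_1 = 1/(1+e^{-1.9000}) = 0.8699
P_2 = 1/(1+e^{-2.5000}) = 0.9241
E[score] = 0.8699 + 0.9241 = 1.7940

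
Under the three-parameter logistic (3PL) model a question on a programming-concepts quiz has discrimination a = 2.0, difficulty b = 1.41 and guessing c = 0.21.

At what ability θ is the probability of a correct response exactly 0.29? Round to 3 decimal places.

P(θ) = c + (1 − c) · 1 / (1 + exp(−a(θ − b)))
Remove guessing floor: (0.29 − 0.21)/(1 − 0.21) = 0.1013
logit = ln(0.1013/0.8987) = -2.1832
θ = b + logit/(a) = 1.41 + (-2.1832)/2.0000 = 0.3184

0.318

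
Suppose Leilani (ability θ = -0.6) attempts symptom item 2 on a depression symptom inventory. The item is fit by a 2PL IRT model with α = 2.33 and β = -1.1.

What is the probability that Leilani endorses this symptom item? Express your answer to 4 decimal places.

0.7622

P(θ) = 1 / (1 + exp(−α(θ − β)))
Exponent: 2.33 × (-0.6 − (-1.1)) = 1.1650
1/(1 + e^{-1.1650}) = 0.7622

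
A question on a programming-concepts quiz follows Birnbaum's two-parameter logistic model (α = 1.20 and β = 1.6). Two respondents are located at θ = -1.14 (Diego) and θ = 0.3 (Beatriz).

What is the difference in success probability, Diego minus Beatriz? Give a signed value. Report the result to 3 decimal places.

P(θ) = 1 / (1 + exp(−α(θ − β)))
P(Diego) = 0.0360  [exponent -3.2880]
P(Beatriz) = 0.1736  [exponent -1.5600]
Difference = 0.0360 − 0.1736 = -0.1377

-0.138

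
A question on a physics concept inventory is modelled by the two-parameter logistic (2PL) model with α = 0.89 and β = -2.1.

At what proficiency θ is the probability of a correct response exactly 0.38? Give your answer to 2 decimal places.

P(θ) = 1 / (1 + exp(−α(θ − β)))
logit = ln(0.3800/0.6200) = -0.4895
θ = β + logit/(α) = -2.1 + (-0.4895)/0.8900 = -2.6501

-2.65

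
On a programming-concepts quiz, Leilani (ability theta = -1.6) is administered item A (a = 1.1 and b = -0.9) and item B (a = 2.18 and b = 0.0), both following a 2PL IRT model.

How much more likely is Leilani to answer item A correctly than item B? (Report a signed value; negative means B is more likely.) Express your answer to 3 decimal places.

0.287

P(theta) = 1 / (1 + exp(−a(theta − b)))
P_A = 0.3165
P_B = 0.0297
P_A − P_B = 0.2868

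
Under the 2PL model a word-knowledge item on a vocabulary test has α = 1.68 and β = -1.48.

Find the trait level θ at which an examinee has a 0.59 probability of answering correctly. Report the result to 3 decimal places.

-1.263

P(θ) = 1 / (1 + exp(−α(θ − β)))
logit = ln(0.5900/0.4100) = 0.3640
θ = β + logit/(α) = -1.48 + 0.3640/1.6800 = -1.2634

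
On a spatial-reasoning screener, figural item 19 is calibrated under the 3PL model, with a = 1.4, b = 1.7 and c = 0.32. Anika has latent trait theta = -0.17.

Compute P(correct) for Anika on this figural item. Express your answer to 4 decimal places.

0.3662

P(theta) = c + (1 − c) · 1 / (1 + exp(−a(theta − b)))
Exponent: 1.4 × (-0.17 − 1.7) = -2.6180
1/(1 + e^{2.6180}) = 0.0680
P = 0.32 + 0.68 × 0.0680 = 0.3662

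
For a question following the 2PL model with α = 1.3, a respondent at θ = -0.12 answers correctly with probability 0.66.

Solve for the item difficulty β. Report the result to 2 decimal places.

-0.63

P(θ) = 1 / (1 + exp(−α(θ − β)))
logit(0.66) = ln(0.66/0.34) = 0.6633
β = θ − logit/(α) = -0.12 − 0.6633/1.3000 = -0.6302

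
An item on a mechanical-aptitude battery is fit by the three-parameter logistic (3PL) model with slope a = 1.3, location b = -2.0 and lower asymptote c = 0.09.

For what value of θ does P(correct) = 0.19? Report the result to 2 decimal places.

P(θ) = c + (1 − c) · 1 / (1 + exp(−a(θ − b)))
Remove guessing floor: (0.19 − 0.09)/(1 − 0.09) = 0.1099
logit = ln(0.1099/0.8901) = -2.0919
θ = b + logit/(a) = -2.0 + (-2.0919)/1.3000 = -3.6091

-3.61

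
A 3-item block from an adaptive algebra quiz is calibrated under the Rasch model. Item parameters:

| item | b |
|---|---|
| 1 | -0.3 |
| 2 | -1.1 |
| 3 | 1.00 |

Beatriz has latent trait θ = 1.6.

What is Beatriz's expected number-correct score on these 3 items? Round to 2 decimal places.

2.45

P(θ) = 1 / (1 + exp(−(θ − b)))
P_1 = 1/(1+e^{-1.9000}) = 0.8699
P_2 = 1/(1+e^{-2.7000}) = 0.9370
P_3 = 1/(1+e^{-0.6000}) = 0.6457
E[score] = 0.8699 + 0.9370 + 0.6457 = 2.4526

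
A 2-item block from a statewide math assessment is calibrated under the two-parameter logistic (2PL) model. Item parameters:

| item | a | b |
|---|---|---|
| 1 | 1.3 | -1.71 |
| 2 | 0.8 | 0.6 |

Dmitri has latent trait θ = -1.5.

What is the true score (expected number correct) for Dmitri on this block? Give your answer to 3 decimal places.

0.725

P(θ) = 1 / (1 + exp(−a(θ − b)))
P_1 = 1/(1+e^{-0.2730}) = 0.5678
P_2 = 1/(1+e^{1.6800}) = 0.1571
E[score] = 0.5678 + 0.1571 = 0.7249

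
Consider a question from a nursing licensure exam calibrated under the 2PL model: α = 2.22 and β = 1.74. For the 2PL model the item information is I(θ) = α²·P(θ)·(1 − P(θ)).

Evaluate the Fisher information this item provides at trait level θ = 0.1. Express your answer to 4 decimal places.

0.1228

P = 1/(1+e^{3.6408}) = 0.0256
P(1−P) = 0.0256 × 0.9744 = 0.0249
I = α² × P(1−P) = 2.22² × 0.0249 = 0.12275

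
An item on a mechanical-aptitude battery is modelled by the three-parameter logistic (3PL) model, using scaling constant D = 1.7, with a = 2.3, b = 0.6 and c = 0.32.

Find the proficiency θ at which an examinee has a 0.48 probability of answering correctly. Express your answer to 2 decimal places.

0.30

P(θ) = c + (1 − c) · 1 / (1 + exp(−D·a(θ − b)))
Remove guessing floor: (0.48 − 0.32)/(1 − 0.32) = 0.2353
logit = ln(0.2353/0.7647) = -1.1787
θ = b + logit/(1.7·a) = 0.6 + (-1.1787)/3.9100 = 0.2986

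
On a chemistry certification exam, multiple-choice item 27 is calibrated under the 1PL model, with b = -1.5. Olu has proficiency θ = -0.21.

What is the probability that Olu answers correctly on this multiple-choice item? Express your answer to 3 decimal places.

P(θ) = 1 / (1 + exp(−(θ − b)))
Exponent: (-0.21 − (-1.5)) = 1.2900
1/(1 + e^{-1.2900}) = 0.7841
P = 0.7841

0.784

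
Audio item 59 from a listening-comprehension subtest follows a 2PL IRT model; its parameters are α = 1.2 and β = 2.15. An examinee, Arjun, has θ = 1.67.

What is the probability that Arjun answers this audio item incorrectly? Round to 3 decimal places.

0.640

P(θ) = 1 / (1 + exp(−α(θ − β)))
Exponent: 1.2 × (1.67 − 2.15) = -0.5760
1/(1 + e^{0.5760}) = 0.3599
P(incorrect) = 1 − 0.3599 = 0.6401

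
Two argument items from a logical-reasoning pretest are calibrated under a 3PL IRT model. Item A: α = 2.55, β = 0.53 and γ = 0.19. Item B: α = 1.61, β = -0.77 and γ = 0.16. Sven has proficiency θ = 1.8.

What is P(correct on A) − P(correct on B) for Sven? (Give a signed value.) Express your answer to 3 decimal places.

-0.017

P(θ) = γ + (1 − γ) · 1 / (1 + exp(−α(θ − β)))
P_A = 0.9694
P_B = 0.9868
P_A − P_B = -0.0174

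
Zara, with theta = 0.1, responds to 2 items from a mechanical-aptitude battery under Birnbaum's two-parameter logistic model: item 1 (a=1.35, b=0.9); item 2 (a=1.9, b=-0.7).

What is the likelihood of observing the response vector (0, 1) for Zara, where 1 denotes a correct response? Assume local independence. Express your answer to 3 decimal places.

P(theta) = 1 / (1 + exp(−a(theta − b)))
P_1 = 1/(1+e^{1.0800}) = 0.2535
P_2 = 1/(1+e^{-1.5200}) = 0.8205
L = (1−P_1) × P_2 = 0.7465 × 0.8205 = 0.61253

0.613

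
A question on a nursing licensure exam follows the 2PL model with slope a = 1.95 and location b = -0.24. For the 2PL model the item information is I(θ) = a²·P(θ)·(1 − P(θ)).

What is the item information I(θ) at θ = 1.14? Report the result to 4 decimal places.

0.2261

P = 1/(1+e^{-2.6910}) = 0.9365
P(1−P) = 0.9365 × 0.0635 = 0.0595
I = a² × P(1−P) = 1.95² × 0.0595 = 0.22615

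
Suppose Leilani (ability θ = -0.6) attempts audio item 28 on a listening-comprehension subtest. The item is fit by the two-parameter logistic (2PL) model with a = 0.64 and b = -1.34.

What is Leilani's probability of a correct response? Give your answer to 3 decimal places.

0.616

P(θ) = 1 / (1 + exp(−a(θ − b)))
Exponent: 0.64 × (-0.6 − (-1.34)) = 0.4736
1/(1 + e^{-0.4736}) = 0.6162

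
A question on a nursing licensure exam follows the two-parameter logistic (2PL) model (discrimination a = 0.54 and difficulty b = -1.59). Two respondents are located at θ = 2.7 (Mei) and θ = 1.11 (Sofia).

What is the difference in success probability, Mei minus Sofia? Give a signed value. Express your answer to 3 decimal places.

0.099

P(θ) = 1 / (1 + exp(−a(θ − b)))
P(Mei) = 0.9102  [exponent 2.3166]
P(Sofia) = 0.8112  [exponent 1.4580]
Difference = 0.9102 − 0.8112 = 0.0990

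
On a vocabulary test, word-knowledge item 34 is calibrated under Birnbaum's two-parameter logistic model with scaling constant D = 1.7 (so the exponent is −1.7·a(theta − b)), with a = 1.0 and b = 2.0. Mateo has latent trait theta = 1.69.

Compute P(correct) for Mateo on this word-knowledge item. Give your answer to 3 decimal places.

0.371

P(theta) = 1 / (1 + exp(−D·a(theta − b)))
Exponent: 1.7 × 1.0 × (1.69 − 2.0) = -0.5270
1/(1 + e^{0.5270}) = 0.3712
P = 0.3712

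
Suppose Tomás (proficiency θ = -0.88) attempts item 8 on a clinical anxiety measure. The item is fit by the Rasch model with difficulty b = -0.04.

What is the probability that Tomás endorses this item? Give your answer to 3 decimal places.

P(θ) = 1 / (1 + exp(−(θ − b)))
Exponent: (-0.88 − (-0.04)) = -0.8400
1/(1 + e^{0.8400}) = 0.3015
P = 0.3015

0.302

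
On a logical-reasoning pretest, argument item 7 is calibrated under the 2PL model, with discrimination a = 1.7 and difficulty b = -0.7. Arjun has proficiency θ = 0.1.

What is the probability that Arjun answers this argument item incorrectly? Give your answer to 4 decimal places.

P(θ) = 1 / (1 + exp(−a(θ − b)))
Exponent: 1.7 × (0.1 − (-0.7)) = 1.3600
1/(1 + e^{-1.3600}) = 0.7958
P(incorrect) = 1 − 0.7958 = 0.2042

0.2042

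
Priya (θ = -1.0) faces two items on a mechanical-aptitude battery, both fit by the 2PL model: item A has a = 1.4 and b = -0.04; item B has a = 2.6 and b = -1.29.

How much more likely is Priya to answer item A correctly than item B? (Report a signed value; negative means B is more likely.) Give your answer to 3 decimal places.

P(θ) = 1 / (1 + exp(−a(θ − b)))
P_A = 0.2069
P_B = 0.6800
P_A − P_B = -0.4732

-0.473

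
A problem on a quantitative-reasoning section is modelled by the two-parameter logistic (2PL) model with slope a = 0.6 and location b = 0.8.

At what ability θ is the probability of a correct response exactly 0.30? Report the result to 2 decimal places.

P(θ) = 1 / (1 + exp(−a(θ − b)))
logit = ln(0.3000/0.7000) = -0.8473
θ = b + logit/(a) = 0.8 + (-0.8473)/0.6000 = -0.6122

-0.61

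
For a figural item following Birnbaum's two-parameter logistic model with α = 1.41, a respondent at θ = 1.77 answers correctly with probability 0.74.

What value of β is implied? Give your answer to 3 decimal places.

P(θ) = 1 / (1 + exp(−α(θ − β)))
logit(0.74) = ln(0.74/0.26) = 1.0460
β = θ − logit/(α) = 1.77 − 1.0460/1.4100 = 1.0282

1.028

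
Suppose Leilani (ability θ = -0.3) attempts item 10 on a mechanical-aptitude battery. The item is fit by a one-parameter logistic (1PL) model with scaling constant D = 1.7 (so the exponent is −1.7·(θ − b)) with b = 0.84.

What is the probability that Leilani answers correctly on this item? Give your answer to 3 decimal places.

P(θ) = 1 / (1 + exp(−D·(θ − b)))
Exponent: 1.7 × (-0.3 − 0.84) = -1.9380
1/(1 + e^{1.9380}) = 0.1259
P = 0.1259

0.126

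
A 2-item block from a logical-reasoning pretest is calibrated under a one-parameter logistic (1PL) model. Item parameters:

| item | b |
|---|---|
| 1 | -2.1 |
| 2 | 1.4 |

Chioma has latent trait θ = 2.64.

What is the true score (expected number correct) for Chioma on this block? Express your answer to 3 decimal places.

1.767

P(θ) = 1 / (1 + exp(−(θ − b)))
P_1 = 1/(1+e^{-4.7400}) = 0.9913
P_2 = 1/(1+e^{-1.2400}) = 0.7756
E[score] = 0.9913 + 0.7756 = 1.7669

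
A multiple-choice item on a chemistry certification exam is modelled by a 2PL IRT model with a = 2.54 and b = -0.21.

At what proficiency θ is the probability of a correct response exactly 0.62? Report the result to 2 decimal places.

P(θ) = 1 / (1 + exp(−a(θ − b)))
logit = ln(0.6200/0.3800) = 0.4895
θ = b + logit/(a) = -0.21 + 0.4895/2.5400 = -0.0173

-0.02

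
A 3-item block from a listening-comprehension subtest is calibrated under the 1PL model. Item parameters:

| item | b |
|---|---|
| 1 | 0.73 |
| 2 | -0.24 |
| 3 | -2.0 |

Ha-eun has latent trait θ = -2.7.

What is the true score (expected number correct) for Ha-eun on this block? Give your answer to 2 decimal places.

0.44

P(θ) = 1 / (1 + exp(−(θ − b)))
P_1 = 1/(1+e^{3.4300}) = 0.0314
P_2 = 1/(1+e^{2.4600}) = 0.0787
P_3 = 1/(1+e^{0.7000}) = 0.3318
E[score] = 0.0314 + 0.0787 + 0.3318 = 0.4419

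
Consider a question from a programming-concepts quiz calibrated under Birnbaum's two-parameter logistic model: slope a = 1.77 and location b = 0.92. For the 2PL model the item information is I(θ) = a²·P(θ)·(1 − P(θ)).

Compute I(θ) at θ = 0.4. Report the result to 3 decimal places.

0.638

P = 1/(1+e^{0.9204}) = 0.2849
P(1−P) = 0.2849 × 0.7151 = 0.2037
I = a² × P(1−P) = 1.77² × 0.2037 = 0.63824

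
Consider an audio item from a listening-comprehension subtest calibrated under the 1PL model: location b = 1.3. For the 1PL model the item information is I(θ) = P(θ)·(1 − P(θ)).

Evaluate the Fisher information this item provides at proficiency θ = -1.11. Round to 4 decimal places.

0.0756

P = 1/(1+e^{2.4100}) = 0.0824
P(1−P) = 0.0824 × 0.9176 = 0.0756
I = P(1−P) = 0.07562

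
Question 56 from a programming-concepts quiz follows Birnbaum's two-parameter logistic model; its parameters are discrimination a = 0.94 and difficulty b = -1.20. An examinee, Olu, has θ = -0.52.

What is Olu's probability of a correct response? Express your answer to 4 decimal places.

0.6546

P(θ) = 1 / (1 + exp(−a(θ − b)))
Exponent: 0.94 × (-0.52 − (-1.20)) = 0.6392
1/(1 + e^{-0.6392}) = 0.6546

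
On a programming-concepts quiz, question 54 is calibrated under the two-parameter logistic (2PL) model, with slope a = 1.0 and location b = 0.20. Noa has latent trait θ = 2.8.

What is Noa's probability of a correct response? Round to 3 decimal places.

P(θ) = 1 / (1 + exp(−a(θ − b)))
Exponent: 1.0 × (2.8 − 0.20) = 2.6000
1/(1 + e^{-2.6000}) = 0.9309

0.931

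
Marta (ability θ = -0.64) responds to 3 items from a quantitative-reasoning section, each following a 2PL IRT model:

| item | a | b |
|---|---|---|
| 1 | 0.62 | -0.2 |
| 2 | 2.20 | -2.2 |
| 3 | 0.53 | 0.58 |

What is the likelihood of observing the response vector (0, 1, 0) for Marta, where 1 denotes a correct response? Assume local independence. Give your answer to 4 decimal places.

P(θ) = 1 / (1 + exp(−a(θ − b)))
P_1 = 1/(1+e^{0.2728}) = 0.4322
P_2 = 1/(1+e^{-3.4320}) = 0.9687
P_3 = 1/(1+e^{0.6466}) = 0.3438
L = (1−P_1) × P_2 × (1−P_3) = 0.5678 × 0.9687 × 0.6562 = 0.36094

0.3609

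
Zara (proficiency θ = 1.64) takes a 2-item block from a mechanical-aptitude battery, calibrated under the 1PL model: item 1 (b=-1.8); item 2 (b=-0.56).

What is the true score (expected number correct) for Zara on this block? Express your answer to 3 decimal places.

1.869

P(θ) = 1 / (1 + exp(−(θ − b)))
P_1 = 1/(1+e^{-3.4400}) = 0.9689
P_2 = 1/(1+e^{-2.2000}) = 0.9002
E[score] = 0.9689 + 0.9002 = 1.8692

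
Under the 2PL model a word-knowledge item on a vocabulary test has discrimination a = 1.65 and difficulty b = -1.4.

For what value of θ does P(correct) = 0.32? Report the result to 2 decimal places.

P(θ) = 1 / (1 + exp(−a(θ − b)))
logit = ln(0.3200/0.6800) = -0.7538
θ = b + logit/(a) = -1.4 + (-0.7538)/1.6500 = -1.8568

-1.86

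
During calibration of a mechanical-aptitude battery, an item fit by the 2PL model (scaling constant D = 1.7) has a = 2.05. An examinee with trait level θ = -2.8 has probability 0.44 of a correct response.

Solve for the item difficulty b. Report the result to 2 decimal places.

-2.73

P(θ) = 1 / (1 + exp(−D·a(θ − b)))
logit(0.44) = ln(0.44/0.56) = -0.2412
b = θ − logit/(1.7·a) = -2.8 − (-0.2412)/3.4850 = -2.7308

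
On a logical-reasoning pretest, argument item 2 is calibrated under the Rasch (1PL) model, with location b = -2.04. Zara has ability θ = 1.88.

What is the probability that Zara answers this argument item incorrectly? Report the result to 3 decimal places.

0.019

P(θ) = 1 / (1 + exp(−(θ − b)))
Exponent: (1.88 − (-2.04)) = 3.9200
1/(1 + e^{-3.9200}) = 0.9805
P = 0.9805
P(incorrect) = 1 − 0.9805 = 0.0195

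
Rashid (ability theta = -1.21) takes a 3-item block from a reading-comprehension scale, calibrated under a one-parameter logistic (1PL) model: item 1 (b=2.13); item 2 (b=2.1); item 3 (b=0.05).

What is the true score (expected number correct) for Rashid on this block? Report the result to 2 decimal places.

P(theta) = 1 / (1 + exp(−(theta − b)))
P_1 = 1/(1+e^{3.3400}) = 0.0342
P_2 = 1/(1+e^{3.3100}) = 0.0352
P_3 = 1/(1+e^{1.2600}) = 0.2210
E[score] = 0.0342 + 0.0352 + 0.2210 = 0.2904

0.29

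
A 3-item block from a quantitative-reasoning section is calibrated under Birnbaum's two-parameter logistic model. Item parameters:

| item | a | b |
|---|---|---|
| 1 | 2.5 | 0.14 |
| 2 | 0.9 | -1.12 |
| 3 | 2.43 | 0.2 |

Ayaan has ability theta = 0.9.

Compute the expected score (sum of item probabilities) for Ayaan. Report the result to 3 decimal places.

2.576

P(theta) = 1 / (1 + exp(−a(theta − b)))
P_1 = 1/(1+e^{-1.9000}) = 0.8699
P_2 = 1/(1+e^{-1.8180}) = 0.8603
P_3 = 1/(1+e^{-1.7010}) = 0.8457
E[score] = 0.8699 + 0.8603 + 0.8457 = 2.5759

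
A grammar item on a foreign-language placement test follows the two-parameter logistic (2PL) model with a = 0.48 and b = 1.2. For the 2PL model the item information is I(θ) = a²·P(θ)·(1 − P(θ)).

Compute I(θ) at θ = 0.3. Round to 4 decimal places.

0.0550

P = 1/(1+e^{0.4320}) = 0.3936
P(1−P) = 0.3936 × 0.6064 = 0.2387
I = a² × P(1−P) = 0.48² × 0.2387 = 0.05499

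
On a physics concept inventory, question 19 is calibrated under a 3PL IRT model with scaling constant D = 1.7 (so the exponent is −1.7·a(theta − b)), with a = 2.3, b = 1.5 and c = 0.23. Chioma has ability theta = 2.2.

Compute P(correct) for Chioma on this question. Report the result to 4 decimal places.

P(theta) = c + (1 − c) · 1 / (1 + exp(−D·a(theta − b)))
Exponent: 1.7 × 2.3 × (2.2 − 1.5) = 2.7370
1/(1 + e^{-2.7370}) = 0.9392
P = 0.23 + 0.77 × 0.9392 = 0.9532

0.9532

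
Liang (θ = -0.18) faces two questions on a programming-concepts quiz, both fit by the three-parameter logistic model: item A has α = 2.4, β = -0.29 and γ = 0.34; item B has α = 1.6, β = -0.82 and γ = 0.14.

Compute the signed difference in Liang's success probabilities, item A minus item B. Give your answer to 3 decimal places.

P(θ) = γ + (1 − γ) · 1 / (1 + exp(−α(θ − β)))
P_A = 0.7133
P_B = 0.7727
P_A − P_B = -0.0594

-0.059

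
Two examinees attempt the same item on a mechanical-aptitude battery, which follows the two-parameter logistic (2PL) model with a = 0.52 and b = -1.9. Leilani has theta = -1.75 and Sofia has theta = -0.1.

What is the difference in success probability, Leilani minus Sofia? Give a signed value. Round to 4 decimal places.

-0.1988

P(theta) = 1 / (1 + exp(−a(theta − b)))
P(Leilani) = 0.5195  [exponent 0.0780]
P(Sofia) = 0.7183  [exponent 0.9360]
Difference = 0.5195 − 0.7183 = -0.1988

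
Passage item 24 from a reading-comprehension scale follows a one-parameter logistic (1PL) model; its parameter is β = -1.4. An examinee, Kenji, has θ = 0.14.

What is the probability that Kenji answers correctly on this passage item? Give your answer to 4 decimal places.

P(θ) = 1 / (1 + exp(−(θ − β)))
Exponent: (0.14 − (-1.4)) = 1.5400
1/(1 + e^{-1.5400}) = 0.8235
P = 0.8235

0.8235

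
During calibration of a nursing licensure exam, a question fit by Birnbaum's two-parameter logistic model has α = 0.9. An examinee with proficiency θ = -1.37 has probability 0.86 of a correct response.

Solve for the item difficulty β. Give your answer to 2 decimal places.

-3.39

P(θ) = 1 / (1 + exp(−α(θ − β)))
logit(0.86) = ln(0.86/0.14) = 1.8153
β = θ − logit/(α) = -1.37 − 1.8153/0.9000 = -3.3870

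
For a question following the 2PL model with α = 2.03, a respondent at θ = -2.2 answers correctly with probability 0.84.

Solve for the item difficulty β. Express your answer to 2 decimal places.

P(θ) = 1 / (1 + exp(−α(θ − β)))
logit(0.84) = ln(0.84/0.16) = 1.6582
β = θ − logit/(α) = -2.2 − 1.6582/2.0300 = -3.0169

-3.02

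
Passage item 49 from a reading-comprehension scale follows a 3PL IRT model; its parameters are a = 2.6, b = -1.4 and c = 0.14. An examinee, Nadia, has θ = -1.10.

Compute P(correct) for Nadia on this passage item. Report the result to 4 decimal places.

0.7297

P(θ) = c + (1 − c) · 1 / (1 + exp(−a(θ − b)))
Exponent: 2.6 × (-1.10 − (-1.4)) = 0.7800
1/(1 + e^{-0.7800}) = 0.6857
P = 0.14 + 0.86 × 0.6857 = 0.7297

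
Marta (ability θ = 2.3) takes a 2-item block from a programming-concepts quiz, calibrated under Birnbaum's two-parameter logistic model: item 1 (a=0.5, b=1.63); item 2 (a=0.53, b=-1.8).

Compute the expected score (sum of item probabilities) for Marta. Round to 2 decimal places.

1.48

P(θ) = 1 / (1 + exp(−a(θ − b)))
P_1 = 1/(1+e^{-0.3350}) = 0.5830
P_2 = 1/(1+e^{-2.1730}) = 0.8978
E[score] = 0.5830 + 0.8978 = 1.4808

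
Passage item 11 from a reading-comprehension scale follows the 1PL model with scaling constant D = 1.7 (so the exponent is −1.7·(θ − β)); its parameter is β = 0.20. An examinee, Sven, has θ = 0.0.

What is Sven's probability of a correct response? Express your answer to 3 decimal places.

0.416

P(θ) = 1 / (1 + exp(−D·(θ − β)))
Exponent: 1.7 × (0.0 − 0.20) = -0.3400
1/(1 + e^{0.3400}) = 0.4158
P = 0.4158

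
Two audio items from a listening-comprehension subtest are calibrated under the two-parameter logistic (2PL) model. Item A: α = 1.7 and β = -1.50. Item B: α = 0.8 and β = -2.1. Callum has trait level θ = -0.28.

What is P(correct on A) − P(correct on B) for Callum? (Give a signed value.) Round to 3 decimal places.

0.077

P(θ) = 1 / (1 + exp(−α(θ − β)))
P_A = 0.8884
P_B = 0.8109
P_A − P_B = 0.0774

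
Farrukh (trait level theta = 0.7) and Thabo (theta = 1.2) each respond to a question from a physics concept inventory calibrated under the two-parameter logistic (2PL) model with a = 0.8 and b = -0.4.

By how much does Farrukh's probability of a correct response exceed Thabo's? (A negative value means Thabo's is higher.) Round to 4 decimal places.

P(theta) = 1 / (1 + exp(−a(theta − b)))
P(Farrukh) = 0.7068  [exponent 0.8800]
P(Thabo) = 0.7824  [exponent 1.2800]
Difference = 0.7068 − 0.7824 = -0.0756

-0.0756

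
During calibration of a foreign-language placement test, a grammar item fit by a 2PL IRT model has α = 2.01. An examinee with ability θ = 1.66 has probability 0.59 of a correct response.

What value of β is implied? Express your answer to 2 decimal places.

1.48

P(θ) = 1 / (1 + exp(−α(θ − β)))
logit(0.59) = ln(0.59/0.41) = 0.3640
β = θ − logit/(α) = 1.66 − 0.3640/2.0100 = 1.4789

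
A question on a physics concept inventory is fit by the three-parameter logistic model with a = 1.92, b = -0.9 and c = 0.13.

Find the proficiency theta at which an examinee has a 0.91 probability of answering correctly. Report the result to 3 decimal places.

0.225

P(theta) = c + (1 − c) · 1 / (1 + exp(−a(theta − b)))
Remove guessing floor: (0.91 − 0.13)/(1 − 0.13) = 0.8966
logit = ln(0.8966/0.1034) = 2.1595
theta = b + logit/(a) = -0.9 + 2.1595/1.9200 = 0.2247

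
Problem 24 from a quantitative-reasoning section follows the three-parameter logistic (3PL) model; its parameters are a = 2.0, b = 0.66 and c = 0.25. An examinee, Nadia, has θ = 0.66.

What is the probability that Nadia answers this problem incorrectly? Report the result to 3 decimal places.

0.375

P(θ) = c + (1 − c) · 1 / (1 + exp(−a(θ − b)))
Exponent: 2.0 × (0.66 − 0.66) = 0.0000
1/(1 + e^{0.0000}) = 0.5000
P = 0.25 + 0.75 × 0.5000 = 0.6250
P(incorrect) = 1 − 0.6250 = 0.3750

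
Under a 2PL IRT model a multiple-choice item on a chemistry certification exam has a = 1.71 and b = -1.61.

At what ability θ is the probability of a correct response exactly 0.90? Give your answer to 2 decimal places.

-0.33

P(θ) = 1 / (1 + exp(−a(θ − b)))
logit = ln(0.9000/0.1000) = 2.1972
θ = b + logit/(a) = -1.61 + 2.1972/1.7100 = -0.3251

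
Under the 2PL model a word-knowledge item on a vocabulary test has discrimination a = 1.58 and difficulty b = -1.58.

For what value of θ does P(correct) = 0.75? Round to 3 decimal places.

P(θ) = 1 / (1 + exp(−a(θ − b)))
logit = ln(0.7500/0.2500) = 1.0986
θ = b + logit/(a) = -1.58 + 1.0986/1.5800 = -0.8847

-0.885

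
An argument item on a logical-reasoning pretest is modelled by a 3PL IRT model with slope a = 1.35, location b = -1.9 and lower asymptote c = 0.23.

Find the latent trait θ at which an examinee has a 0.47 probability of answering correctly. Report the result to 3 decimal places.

P(θ) = c + (1 − c) · 1 / (1 + exp(−a(θ − b)))
Remove guessing floor: (0.47 − 0.23)/(1 − 0.23) = 0.3117
logit = ln(0.3117/0.6883) = -0.7922
θ = b + logit/(a) = -1.9 + (-0.7922)/1.3500 = -2.4868

-2.487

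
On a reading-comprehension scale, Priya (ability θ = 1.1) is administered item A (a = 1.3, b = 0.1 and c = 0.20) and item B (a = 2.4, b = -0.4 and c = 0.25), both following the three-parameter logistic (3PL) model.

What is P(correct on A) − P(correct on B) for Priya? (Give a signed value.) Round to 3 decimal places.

-0.151

P(θ) = c + (1 − c) · 1 / (1 + exp(−a(θ − b)))
P_A = 0.8287
P_B = 0.9801
P_A − P_B = -0.1514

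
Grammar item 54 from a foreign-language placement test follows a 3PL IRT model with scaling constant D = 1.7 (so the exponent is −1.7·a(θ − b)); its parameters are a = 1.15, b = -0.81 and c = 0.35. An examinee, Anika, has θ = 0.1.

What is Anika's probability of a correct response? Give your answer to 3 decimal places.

P(θ) = c + (1 − c) · 1 / (1 + exp(−D·a(θ − b)))
Exponent: 1.7 × 1.15 × (0.1 − (-0.81)) = 1.7791
1/(1 + e^{-1.7791}) = 0.8556
P = 0.35 + 0.65 × 0.8556 = 0.9061

0.906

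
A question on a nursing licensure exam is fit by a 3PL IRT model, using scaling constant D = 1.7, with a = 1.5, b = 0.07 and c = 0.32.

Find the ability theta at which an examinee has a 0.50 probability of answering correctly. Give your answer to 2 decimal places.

-0.33

P(theta) = c + (1 − c) · 1 / (1 + exp(−D·a(theta − b)))
Remove guessing floor: (0.50 − 0.32)/(1 − 0.32) = 0.2647
logit = ln(0.2647/0.7353) = -1.0217
theta = b + logit/(1.7·a) = 0.07 + (-1.0217)/2.5500 = -0.3306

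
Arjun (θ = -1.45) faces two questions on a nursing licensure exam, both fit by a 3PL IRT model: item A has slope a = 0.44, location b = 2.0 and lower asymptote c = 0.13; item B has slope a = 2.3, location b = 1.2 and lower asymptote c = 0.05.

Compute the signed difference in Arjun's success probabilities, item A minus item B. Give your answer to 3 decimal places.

0.234

P(θ) = c + (1 − c) · 1 / (1 + exp(−a(θ − b)))
P_A = 0.2864
P_B = 0.0521
P_A − P_B = 0.2343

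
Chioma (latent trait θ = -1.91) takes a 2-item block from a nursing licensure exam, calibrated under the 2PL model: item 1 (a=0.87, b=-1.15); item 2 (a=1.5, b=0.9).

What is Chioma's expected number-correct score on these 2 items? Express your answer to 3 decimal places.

P(θ) = 1 / (1 + exp(−a(θ − b)))
P_1 = 1/(1+e^{0.6612}) = 0.3405
P_2 = 1/(1+e^{4.2150}) = 0.0146
E[score] = 0.3405 + 0.0146 = 0.3550

0.355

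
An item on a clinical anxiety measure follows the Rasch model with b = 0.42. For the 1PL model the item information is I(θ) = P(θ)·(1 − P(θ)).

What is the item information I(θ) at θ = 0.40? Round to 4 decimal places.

0.2500

P = 1/(1+e^{0.0200}) = 0.4950
P(1−P) = 0.4950 × 0.5050 = 0.2500
I = P(1−P) = 0.24998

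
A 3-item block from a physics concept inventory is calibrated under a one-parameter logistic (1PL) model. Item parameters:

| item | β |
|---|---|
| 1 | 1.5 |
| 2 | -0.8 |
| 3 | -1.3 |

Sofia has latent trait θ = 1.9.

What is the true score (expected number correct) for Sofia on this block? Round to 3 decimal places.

P(θ) = 1 / (1 + exp(−(θ − β)))
P_1 = 1/(1+e^{-0.4000}) = 0.5987
P_2 = 1/(1+e^{-2.7000}) = 0.9370
P_3 = 1/(1+e^{-3.2000}) = 0.9608
E[score] = 0.5987 + 0.9370 + 0.9608 = 2.4965

2.497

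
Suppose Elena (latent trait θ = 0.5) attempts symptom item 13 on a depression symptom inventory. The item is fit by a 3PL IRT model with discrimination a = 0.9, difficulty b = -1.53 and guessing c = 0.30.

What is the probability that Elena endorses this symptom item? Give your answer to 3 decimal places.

P(θ) = c + (1 − c) · 1 / (1 + exp(−a(θ − b)))
Exponent: 0.9 × (0.5 − (-1.53)) = 1.8270
1/(1 + e^{-1.8270}) = 0.8614
P = 0.30 + 0.70 × 0.8614 = 0.9030

0.903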